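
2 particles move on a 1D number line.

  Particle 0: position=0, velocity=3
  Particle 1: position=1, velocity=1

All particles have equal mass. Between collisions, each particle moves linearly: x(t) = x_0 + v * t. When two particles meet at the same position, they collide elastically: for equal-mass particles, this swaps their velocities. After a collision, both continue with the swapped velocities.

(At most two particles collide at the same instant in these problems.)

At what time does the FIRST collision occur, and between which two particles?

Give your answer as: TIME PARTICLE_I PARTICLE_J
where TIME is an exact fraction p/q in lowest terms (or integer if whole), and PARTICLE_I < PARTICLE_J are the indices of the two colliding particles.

Pair (0,1): pos 0,1 vel 3,1 -> gap=1, closing at 2/unit, collide at t=1/2
Earliest collision: t=1/2 between 0 and 1

Answer: 1/2 0 1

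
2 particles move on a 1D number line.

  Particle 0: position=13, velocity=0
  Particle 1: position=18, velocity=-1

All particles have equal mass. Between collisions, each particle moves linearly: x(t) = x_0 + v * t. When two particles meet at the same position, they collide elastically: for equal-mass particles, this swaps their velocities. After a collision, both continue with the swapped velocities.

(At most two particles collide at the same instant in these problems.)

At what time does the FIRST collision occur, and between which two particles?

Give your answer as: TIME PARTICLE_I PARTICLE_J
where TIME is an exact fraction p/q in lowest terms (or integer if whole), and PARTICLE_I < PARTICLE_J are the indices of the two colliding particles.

Pair (0,1): pos 13,18 vel 0,-1 -> gap=5, closing at 1/unit, collide at t=5
Earliest collision: t=5 between 0 and 1

Answer: 5 0 1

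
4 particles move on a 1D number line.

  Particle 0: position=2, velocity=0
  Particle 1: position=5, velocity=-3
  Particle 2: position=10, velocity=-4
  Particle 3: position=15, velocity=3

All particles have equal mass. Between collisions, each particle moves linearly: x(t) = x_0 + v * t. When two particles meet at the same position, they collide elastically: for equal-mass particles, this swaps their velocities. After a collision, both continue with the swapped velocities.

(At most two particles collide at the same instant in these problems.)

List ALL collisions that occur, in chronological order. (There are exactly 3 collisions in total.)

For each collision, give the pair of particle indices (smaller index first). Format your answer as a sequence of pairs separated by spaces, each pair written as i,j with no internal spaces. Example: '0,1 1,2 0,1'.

Answer: 0,1 1,2 0,1

Derivation:
Collision at t=1: particles 0 and 1 swap velocities; positions: p0=2 p1=2 p2=6 p3=18; velocities now: v0=-3 v1=0 v2=-4 v3=3
Collision at t=2: particles 1 and 2 swap velocities; positions: p0=-1 p1=2 p2=2 p3=21; velocities now: v0=-3 v1=-4 v2=0 v3=3
Collision at t=5: particles 0 and 1 swap velocities; positions: p0=-10 p1=-10 p2=2 p3=30; velocities now: v0=-4 v1=-3 v2=0 v3=3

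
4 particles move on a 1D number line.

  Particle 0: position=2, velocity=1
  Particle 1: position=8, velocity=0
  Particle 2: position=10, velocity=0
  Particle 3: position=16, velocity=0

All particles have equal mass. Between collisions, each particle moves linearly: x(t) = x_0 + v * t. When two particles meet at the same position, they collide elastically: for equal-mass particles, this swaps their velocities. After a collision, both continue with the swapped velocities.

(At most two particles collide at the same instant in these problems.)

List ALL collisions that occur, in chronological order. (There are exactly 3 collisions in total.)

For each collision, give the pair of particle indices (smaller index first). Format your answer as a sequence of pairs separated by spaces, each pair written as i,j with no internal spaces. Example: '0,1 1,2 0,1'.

Collision at t=6: particles 0 and 1 swap velocities; positions: p0=8 p1=8 p2=10 p3=16; velocities now: v0=0 v1=1 v2=0 v3=0
Collision at t=8: particles 1 and 2 swap velocities; positions: p0=8 p1=10 p2=10 p3=16; velocities now: v0=0 v1=0 v2=1 v3=0
Collision at t=14: particles 2 and 3 swap velocities; positions: p0=8 p1=10 p2=16 p3=16; velocities now: v0=0 v1=0 v2=0 v3=1

Answer: 0,1 1,2 2,3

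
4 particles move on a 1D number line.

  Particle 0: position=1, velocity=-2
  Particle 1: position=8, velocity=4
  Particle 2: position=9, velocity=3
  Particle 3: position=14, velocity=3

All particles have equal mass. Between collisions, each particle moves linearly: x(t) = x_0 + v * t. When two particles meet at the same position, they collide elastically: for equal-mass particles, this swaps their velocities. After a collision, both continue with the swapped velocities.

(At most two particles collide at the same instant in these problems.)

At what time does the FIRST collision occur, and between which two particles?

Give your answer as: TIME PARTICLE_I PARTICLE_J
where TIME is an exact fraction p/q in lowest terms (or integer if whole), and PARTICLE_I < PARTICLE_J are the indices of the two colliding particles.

Answer: 1 1 2

Derivation:
Pair (0,1): pos 1,8 vel -2,4 -> not approaching (rel speed -6 <= 0)
Pair (1,2): pos 8,9 vel 4,3 -> gap=1, closing at 1/unit, collide at t=1
Pair (2,3): pos 9,14 vel 3,3 -> not approaching (rel speed 0 <= 0)
Earliest collision: t=1 between 1 and 2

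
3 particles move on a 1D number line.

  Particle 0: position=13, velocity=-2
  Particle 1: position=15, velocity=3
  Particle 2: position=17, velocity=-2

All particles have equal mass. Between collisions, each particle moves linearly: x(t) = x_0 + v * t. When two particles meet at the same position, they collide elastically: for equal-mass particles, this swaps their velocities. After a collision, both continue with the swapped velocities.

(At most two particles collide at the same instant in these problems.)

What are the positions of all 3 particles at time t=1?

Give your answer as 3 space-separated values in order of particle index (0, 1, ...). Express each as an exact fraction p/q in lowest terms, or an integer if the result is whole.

Collision at t=2/5: particles 1 and 2 swap velocities; positions: p0=61/5 p1=81/5 p2=81/5; velocities now: v0=-2 v1=-2 v2=3
Advance to t=1 (no further collisions before then); velocities: v0=-2 v1=-2 v2=3; positions = 11 15 18

Answer: 11 15 18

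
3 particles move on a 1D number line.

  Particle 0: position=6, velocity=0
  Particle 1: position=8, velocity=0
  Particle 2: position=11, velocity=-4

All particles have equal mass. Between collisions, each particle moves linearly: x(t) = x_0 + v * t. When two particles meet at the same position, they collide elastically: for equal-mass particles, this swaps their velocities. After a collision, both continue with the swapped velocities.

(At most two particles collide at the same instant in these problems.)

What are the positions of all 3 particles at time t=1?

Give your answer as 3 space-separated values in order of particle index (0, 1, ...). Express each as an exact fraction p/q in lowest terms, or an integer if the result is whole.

Collision at t=3/4: particles 1 and 2 swap velocities; positions: p0=6 p1=8 p2=8; velocities now: v0=0 v1=-4 v2=0
Advance to t=1 (no further collisions before then); velocities: v0=0 v1=-4 v2=0; positions = 6 7 8

Answer: 6 7 8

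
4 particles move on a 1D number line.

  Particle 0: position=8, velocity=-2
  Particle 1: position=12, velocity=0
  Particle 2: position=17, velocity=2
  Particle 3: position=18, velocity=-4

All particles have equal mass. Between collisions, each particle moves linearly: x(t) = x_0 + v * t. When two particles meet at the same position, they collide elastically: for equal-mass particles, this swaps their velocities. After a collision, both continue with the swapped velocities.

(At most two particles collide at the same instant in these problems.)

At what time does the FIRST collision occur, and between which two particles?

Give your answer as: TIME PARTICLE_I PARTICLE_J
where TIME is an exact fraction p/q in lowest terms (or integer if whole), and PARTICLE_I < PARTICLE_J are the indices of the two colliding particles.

Answer: 1/6 2 3

Derivation:
Pair (0,1): pos 8,12 vel -2,0 -> not approaching (rel speed -2 <= 0)
Pair (1,2): pos 12,17 vel 0,2 -> not approaching (rel speed -2 <= 0)
Pair (2,3): pos 17,18 vel 2,-4 -> gap=1, closing at 6/unit, collide at t=1/6
Earliest collision: t=1/6 between 2 and 3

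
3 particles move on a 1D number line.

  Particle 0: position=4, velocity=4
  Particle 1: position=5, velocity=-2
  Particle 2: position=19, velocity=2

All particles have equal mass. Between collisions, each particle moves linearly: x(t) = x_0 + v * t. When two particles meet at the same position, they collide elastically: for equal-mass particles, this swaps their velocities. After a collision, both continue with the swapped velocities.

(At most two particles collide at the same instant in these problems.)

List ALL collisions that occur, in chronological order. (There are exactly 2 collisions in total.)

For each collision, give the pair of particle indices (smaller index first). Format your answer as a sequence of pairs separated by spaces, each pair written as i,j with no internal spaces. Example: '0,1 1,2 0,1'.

Collision at t=1/6: particles 0 and 1 swap velocities; positions: p0=14/3 p1=14/3 p2=58/3; velocities now: v0=-2 v1=4 v2=2
Collision at t=15/2: particles 1 and 2 swap velocities; positions: p0=-10 p1=34 p2=34; velocities now: v0=-2 v1=2 v2=4

Answer: 0,1 1,2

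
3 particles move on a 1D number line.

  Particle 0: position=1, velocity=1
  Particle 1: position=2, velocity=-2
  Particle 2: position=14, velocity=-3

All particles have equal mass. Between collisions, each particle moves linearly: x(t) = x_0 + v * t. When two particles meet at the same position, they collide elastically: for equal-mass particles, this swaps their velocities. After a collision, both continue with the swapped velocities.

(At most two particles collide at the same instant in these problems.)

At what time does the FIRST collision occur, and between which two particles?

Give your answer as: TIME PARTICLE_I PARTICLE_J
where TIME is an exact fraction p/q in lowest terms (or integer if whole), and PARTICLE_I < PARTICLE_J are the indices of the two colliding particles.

Answer: 1/3 0 1

Derivation:
Pair (0,1): pos 1,2 vel 1,-2 -> gap=1, closing at 3/unit, collide at t=1/3
Pair (1,2): pos 2,14 vel -2,-3 -> gap=12, closing at 1/unit, collide at t=12
Earliest collision: t=1/3 between 0 and 1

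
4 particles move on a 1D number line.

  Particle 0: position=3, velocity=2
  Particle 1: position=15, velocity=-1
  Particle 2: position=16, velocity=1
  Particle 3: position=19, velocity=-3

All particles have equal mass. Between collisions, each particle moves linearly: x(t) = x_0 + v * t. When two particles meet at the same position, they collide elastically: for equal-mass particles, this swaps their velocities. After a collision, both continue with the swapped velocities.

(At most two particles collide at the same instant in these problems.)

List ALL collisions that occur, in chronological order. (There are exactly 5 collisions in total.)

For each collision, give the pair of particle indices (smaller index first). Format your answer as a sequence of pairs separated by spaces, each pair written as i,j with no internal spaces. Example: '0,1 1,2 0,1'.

Answer: 2,3 1,2 0,1 1,2 2,3

Derivation:
Collision at t=3/4: particles 2 and 3 swap velocities; positions: p0=9/2 p1=57/4 p2=67/4 p3=67/4; velocities now: v0=2 v1=-1 v2=-3 v3=1
Collision at t=2: particles 1 and 2 swap velocities; positions: p0=7 p1=13 p2=13 p3=18; velocities now: v0=2 v1=-3 v2=-1 v3=1
Collision at t=16/5: particles 0 and 1 swap velocities; positions: p0=47/5 p1=47/5 p2=59/5 p3=96/5; velocities now: v0=-3 v1=2 v2=-1 v3=1
Collision at t=4: particles 1 and 2 swap velocities; positions: p0=7 p1=11 p2=11 p3=20; velocities now: v0=-3 v1=-1 v2=2 v3=1
Collision at t=13: particles 2 and 3 swap velocities; positions: p0=-20 p1=2 p2=29 p3=29; velocities now: v0=-3 v1=-1 v2=1 v3=2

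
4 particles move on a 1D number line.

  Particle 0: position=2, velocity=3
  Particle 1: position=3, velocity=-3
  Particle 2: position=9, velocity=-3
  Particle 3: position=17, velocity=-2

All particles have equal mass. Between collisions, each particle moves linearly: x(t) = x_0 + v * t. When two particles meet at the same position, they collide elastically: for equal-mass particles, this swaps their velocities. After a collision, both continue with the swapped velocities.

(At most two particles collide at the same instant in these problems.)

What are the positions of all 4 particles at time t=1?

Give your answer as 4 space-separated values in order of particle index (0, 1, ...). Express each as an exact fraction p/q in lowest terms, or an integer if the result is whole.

Answer: 0 5 6 15

Derivation:
Collision at t=1/6: particles 0 and 1 swap velocities; positions: p0=5/2 p1=5/2 p2=17/2 p3=50/3; velocities now: v0=-3 v1=3 v2=-3 v3=-2
Advance to t=1 (no further collisions before then); velocities: v0=-3 v1=3 v2=-3 v3=-2; positions = 0 5 6 15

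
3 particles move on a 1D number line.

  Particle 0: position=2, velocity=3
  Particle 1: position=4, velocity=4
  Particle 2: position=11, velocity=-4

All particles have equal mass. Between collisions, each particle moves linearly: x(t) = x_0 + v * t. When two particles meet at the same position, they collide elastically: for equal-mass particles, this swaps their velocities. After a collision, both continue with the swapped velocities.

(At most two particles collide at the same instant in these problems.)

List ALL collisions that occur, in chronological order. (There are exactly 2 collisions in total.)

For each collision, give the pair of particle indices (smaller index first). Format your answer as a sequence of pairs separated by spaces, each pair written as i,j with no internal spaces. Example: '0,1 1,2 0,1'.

Collision at t=7/8: particles 1 and 2 swap velocities; positions: p0=37/8 p1=15/2 p2=15/2; velocities now: v0=3 v1=-4 v2=4
Collision at t=9/7: particles 0 and 1 swap velocities; positions: p0=41/7 p1=41/7 p2=64/7; velocities now: v0=-4 v1=3 v2=4

Answer: 1,2 0,1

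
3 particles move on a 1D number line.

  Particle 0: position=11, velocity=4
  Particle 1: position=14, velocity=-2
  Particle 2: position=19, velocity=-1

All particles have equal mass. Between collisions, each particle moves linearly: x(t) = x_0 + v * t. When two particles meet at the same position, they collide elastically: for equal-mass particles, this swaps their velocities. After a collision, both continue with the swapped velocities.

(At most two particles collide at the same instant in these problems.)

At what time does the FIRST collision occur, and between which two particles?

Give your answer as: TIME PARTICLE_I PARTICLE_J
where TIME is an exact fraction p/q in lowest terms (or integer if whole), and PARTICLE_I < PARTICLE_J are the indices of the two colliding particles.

Pair (0,1): pos 11,14 vel 4,-2 -> gap=3, closing at 6/unit, collide at t=1/2
Pair (1,2): pos 14,19 vel -2,-1 -> not approaching (rel speed -1 <= 0)
Earliest collision: t=1/2 between 0 and 1

Answer: 1/2 0 1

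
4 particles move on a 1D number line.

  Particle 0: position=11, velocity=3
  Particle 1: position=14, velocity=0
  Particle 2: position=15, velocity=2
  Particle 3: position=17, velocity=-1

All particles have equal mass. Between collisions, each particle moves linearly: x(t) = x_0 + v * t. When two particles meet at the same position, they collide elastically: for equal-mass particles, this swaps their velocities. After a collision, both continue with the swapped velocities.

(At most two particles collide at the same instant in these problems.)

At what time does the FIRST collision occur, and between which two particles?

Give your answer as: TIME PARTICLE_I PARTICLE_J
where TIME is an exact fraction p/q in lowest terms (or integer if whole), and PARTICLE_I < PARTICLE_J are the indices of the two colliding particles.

Pair (0,1): pos 11,14 vel 3,0 -> gap=3, closing at 3/unit, collide at t=1
Pair (1,2): pos 14,15 vel 0,2 -> not approaching (rel speed -2 <= 0)
Pair (2,3): pos 15,17 vel 2,-1 -> gap=2, closing at 3/unit, collide at t=2/3
Earliest collision: t=2/3 between 2 and 3

Answer: 2/3 2 3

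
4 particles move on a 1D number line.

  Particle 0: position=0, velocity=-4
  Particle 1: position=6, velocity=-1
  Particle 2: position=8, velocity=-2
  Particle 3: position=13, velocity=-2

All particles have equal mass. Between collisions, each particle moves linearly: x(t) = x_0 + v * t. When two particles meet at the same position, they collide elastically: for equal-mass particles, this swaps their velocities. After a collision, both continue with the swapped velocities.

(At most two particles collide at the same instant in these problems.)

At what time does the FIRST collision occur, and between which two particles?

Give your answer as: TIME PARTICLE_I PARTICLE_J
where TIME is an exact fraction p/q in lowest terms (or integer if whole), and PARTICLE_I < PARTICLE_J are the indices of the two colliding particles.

Answer: 2 1 2

Derivation:
Pair (0,1): pos 0,6 vel -4,-1 -> not approaching (rel speed -3 <= 0)
Pair (1,2): pos 6,8 vel -1,-2 -> gap=2, closing at 1/unit, collide at t=2
Pair (2,3): pos 8,13 vel -2,-2 -> not approaching (rel speed 0 <= 0)
Earliest collision: t=2 between 1 and 2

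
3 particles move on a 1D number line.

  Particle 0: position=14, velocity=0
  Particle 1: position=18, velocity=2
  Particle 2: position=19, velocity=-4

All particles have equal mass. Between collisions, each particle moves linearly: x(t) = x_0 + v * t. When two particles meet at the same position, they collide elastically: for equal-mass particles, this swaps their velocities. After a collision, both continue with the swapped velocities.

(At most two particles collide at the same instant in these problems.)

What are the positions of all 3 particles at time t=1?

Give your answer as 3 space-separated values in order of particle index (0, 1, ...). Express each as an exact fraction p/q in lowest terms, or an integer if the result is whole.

Answer: 14 15 20

Derivation:
Collision at t=1/6: particles 1 and 2 swap velocities; positions: p0=14 p1=55/3 p2=55/3; velocities now: v0=0 v1=-4 v2=2
Advance to t=1 (no further collisions before then); velocities: v0=0 v1=-4 v2=2; positions = 14 15 20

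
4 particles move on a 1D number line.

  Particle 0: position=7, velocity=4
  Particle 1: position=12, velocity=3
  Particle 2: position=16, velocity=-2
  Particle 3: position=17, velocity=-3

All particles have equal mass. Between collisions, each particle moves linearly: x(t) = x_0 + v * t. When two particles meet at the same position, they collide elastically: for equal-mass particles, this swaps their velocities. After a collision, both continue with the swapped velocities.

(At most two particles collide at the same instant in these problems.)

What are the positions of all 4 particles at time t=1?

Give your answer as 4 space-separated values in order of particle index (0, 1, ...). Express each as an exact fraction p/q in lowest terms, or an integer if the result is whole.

Collision at t=4/5: particles 1 and 2 swap velocities; positions: p0=51/5 p1=72/5 p2=72/5 p3=73/5; velocities now: v0=4 v1=-2 v2=3 v3=-3
Collision at t=5/6: particles 2 and 3 swap velocities; positions: p0=31/3 p1=43/3 p2=29/2 p3=29/2; velocities now: v0=4 v1=-2 v2=-3 v3=3
Collision at t=1: particles 1 and 2 swap velocities; positions: p0=11 p1=14 p2=14 p3=15; velocities now: v0=4 v1=-3 v2=-2 v3=3
Advance to t=1 (no further collisions before then); velocities: v0=4 v1=-3 v2=-2 v3=3; positions = 11 14 14 15

Answer: 11 14 14 15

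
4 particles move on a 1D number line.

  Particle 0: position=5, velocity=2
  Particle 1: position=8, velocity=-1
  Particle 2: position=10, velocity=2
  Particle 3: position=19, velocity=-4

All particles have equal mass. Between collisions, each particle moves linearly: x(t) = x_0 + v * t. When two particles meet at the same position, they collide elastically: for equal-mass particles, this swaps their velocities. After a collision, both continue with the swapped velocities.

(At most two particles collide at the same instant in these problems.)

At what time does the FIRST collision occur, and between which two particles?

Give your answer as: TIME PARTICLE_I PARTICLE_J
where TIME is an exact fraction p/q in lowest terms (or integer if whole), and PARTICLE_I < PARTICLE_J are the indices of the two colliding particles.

Pair (0,1): pos 5,8 vel 2,-1 -> gap=3, closing at 3/unit, collide at t=1
Pair (1,2): pos 8,10 vel -1,2 -> not approaching (rel speed -3 <= 0)
Pair (2,3): pos 10,19 vel 2,-4 -> gap=9, closing at 6/unit, collide at t=3/2
Earliest collision: t=1 between 0 and 1

Answer: 1 0 1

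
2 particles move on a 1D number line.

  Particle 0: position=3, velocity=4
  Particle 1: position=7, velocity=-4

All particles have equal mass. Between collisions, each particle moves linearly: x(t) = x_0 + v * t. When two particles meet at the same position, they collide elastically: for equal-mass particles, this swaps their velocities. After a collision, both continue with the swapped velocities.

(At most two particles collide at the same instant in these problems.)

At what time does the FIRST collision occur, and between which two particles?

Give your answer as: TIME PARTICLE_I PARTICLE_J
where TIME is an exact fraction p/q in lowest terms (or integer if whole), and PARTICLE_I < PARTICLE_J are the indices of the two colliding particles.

Pair (0,1): pos 3,7 vel 4,-4 -> gap=4, closing at 8/unit, collide at t=1/2
Earliest collision: t=1/2 between 0 and 1

Answer: 1/2 0 1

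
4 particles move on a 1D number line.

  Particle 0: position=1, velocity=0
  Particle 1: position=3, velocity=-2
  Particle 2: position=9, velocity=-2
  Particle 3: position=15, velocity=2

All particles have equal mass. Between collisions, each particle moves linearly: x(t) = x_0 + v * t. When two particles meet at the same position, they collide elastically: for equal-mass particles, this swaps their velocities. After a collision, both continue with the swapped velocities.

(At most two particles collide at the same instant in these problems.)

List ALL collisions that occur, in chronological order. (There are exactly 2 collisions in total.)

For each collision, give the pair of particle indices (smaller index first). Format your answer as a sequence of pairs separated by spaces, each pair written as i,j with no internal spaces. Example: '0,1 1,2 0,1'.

Collision at t=1: particles 0 and 1 swap velocities; positions: p0=1 p1=1 p2=7 p3=17; velocities now: v0=-2 v1=0 v2=-2 v3=2
Collision at t=4: particles 1 and 2 swap velocities; positions: p0=-5 p1=1 p2=1 p3=23; velocities now: v0=-2 v1=-2 v2=0 v3=2

Answer: 0,1 1,2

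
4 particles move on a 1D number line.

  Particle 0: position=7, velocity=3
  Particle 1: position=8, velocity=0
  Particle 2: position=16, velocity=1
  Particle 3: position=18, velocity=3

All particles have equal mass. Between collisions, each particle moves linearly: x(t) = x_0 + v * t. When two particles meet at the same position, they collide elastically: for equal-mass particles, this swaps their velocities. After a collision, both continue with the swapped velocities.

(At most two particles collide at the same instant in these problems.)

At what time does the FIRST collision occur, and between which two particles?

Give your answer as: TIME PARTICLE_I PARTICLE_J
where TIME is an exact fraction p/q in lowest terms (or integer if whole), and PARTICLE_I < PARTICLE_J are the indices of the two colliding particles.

Pair (0,1): pos 7,8 vel 3,0 -> gap=1, closing at 3/unit, collide at t=1/3
Pair (1,2): pos 8,16 vel 0,1 -> not approaching (rel speed -1 <= 0)
Pair (2,3): pos 16,18 vel 1,3 -> not approaching (rel speed -2 <= 0)
Earliest collision: t=1/3 between 0 and 1

Answer: 1/3 0 1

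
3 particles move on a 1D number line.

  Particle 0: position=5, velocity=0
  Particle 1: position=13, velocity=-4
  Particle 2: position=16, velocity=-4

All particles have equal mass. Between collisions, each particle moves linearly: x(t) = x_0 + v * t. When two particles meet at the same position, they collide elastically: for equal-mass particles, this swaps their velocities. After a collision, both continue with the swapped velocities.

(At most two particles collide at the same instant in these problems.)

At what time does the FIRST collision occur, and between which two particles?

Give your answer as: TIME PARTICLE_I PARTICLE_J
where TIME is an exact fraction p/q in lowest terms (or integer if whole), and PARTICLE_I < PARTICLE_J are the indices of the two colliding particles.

Pair (0,1): pos 5,13 vel 0,-4 -> gap=8, closing at 4/unit, collide at t=2
Pair (1,2): pos 13,16 vel -4,-4 -> not approaching (rel speed 0 <= 0)
Earliest collision: t=2 between 0 and 1

Answer: 2 0 1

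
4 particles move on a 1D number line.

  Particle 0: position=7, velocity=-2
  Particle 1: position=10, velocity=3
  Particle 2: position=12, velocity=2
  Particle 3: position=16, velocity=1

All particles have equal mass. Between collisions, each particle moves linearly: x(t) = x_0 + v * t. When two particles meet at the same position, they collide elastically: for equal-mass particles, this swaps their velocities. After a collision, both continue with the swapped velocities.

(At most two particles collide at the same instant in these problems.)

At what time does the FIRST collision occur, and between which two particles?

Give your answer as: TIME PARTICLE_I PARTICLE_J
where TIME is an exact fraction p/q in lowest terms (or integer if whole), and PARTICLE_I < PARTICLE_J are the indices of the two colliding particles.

Pair (0,1): pos 7,10 vel -2,3 -> not approaching (rel speed -5 <= 0)
Pair (1,2): pos 10,12 vel 3,2 -> gap=2, closing at 1/unit, collide at t=2
Pair (2,3): pos 12,16 vel 2,1 -> gap=4, closing at 1/unit, collide at t=4
Earliest collision: t=2 between 1 and 2

Answer: 2 1 2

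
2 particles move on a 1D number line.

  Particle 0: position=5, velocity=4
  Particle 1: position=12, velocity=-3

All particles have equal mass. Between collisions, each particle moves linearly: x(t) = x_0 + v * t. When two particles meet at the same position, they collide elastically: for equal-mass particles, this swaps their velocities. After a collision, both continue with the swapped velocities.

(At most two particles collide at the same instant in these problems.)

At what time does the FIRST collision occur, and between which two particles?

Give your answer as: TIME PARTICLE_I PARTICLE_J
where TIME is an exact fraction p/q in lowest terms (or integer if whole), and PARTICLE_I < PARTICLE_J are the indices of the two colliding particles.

Pair (0,1): pos 5,12 vel 4,-3 -> gap=7, closing at 7/unit, collide at t=1
Earliest collision: t=1 between 0 and 1

Answer: 1 0 1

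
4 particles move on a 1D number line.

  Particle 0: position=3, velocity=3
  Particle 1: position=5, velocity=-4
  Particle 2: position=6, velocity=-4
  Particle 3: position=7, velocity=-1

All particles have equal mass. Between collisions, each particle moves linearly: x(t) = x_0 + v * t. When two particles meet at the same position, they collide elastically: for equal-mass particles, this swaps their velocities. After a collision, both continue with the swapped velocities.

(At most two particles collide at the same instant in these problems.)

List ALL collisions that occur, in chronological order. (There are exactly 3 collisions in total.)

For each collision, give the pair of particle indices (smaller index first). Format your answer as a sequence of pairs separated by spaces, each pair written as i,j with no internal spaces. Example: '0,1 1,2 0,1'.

Collision at t=2/7: particles 0 and 1 swap velocities; positions: p0=27/7 p1=27/7 p2=34/7 p3=47/7; velocities now: v0=-4 v1=3 v2=-4 v3=-1
Collision at t=3/7: particles 1 and 2 swap velocities; positions: p0=23/7 p1=30/7 p2=30/7 p3=46/7; velocities now: v0=-4 v1=-4 v2=3 v3=-1
Collision at t=1: particles 2 and 3 swap velocities; positions: p0=1 p1=2 p2=6 p3=6; velocities now: v0=-4 v1=-4 v2=-1 v3=3

Answer: 0,1 1,2 2,3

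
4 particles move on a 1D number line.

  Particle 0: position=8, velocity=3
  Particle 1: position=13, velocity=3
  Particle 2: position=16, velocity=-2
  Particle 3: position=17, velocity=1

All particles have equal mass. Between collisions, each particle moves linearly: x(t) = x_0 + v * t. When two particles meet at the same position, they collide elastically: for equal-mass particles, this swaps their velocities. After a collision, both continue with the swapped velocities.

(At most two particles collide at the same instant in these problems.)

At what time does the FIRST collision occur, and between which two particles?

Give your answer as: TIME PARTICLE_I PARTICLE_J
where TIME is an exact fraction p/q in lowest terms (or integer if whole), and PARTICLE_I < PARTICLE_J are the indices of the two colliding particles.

Pair (0,1): pos 8,13 vel 3,3 -> not approaching (rel speed 0 <= 0)
Pair (1,2): pos 13,16 vel 3,-2 -> gap=3, closing at 5/unit, collide at t=3/5
Pair (2,3): pos 16,17 vel -2,1 -> not approaching (rel speed -3 <= 0)
Earliest collision: t=3/5 between 1 and 2

Answer: 3/5 1 2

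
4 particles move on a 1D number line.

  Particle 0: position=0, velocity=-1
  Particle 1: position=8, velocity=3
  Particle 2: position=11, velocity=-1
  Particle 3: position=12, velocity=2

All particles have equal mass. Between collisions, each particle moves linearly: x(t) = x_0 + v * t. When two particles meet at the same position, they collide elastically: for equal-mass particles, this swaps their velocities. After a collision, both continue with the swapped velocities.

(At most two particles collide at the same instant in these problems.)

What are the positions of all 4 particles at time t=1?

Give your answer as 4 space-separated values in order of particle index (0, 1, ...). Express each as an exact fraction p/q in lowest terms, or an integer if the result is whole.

Answer: -1 10 11 14

Derivation:
Collision at t=3/4: particles 1 and 2 swap velocities; positions: p0=-3/4 p1=41/4 p2=41/4 p3=27/2; velocities now: v0=-1 v1=-1 v2=3 v3=2
Advance to t=1 (no further collisions before then); velocities: v0=-1 v1=-1 v2=3 v3=2; positions = -1 10 11 14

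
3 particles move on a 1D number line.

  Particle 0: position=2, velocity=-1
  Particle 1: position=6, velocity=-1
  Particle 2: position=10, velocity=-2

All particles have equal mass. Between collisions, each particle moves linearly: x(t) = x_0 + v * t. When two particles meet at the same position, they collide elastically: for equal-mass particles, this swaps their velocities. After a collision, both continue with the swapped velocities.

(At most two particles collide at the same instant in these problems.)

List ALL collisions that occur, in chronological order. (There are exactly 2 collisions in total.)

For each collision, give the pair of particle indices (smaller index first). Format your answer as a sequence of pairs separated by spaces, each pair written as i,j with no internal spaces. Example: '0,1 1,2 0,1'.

Collision at t=4: particles 1 and 2 swap velocities; positions: p0=-2 p1=2 p2=2; velocities now: v0=-1 v1=-2 v2=-1
Collision at t=8: particles 0 and 1 swap velocities; positions: p0=-6 p1=-6 p2=-2; velocities now: v0=-2 v1=-1 v2=-1

Answer: 1,2 0,1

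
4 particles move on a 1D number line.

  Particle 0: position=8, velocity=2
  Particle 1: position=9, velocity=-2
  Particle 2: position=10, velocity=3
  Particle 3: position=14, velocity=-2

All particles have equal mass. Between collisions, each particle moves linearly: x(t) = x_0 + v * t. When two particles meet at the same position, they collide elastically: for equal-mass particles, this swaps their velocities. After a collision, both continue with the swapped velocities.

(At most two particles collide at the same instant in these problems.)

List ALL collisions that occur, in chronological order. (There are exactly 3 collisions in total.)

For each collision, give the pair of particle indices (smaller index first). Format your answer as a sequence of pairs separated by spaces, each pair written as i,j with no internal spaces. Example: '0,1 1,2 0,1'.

Collision at t=1/4: particles 0 and 1 swap velocities; positions: p0=17/2 p1=17/2 p2=43/4 p3=27/2; velocities now: v0=-2 v1=2 v2=3 v3=-2
Collision at t=4/5: particles 2 and 3 swap velocities; positions: p0=37/5 p1=48/5 p2=62/5 p3=62/5; velocities now: v0=-2 v1=2 v2=-2 v3=3
Collision at t=3/2: particles 1 and 2 swap velocities; positions: p0=6 p1=11 p2=11 p3=29/2; velocities now: v0=-2 v1=-2 v2=2 v3=3

Answer: 0,1 2,3 1,2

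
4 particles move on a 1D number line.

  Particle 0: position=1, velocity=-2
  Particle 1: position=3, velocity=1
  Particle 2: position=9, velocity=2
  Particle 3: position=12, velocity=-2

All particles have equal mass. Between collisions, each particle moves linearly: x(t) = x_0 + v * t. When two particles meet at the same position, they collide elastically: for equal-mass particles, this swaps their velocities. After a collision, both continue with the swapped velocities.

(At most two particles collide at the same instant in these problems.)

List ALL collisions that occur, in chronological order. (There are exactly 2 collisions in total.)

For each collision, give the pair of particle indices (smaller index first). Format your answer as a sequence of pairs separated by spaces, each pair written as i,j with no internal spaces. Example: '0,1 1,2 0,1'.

Answer: 2,3 1,2

Derivation:
Collision at t=3/4: particles 2 and 3 swap velocities; positions: p0=-1/2 p1=15/4 p2=21/2 p3=21/2; velocities now: v0=-2 v1=1 v2=-2 v3=2
Collision at t=3: particles 1 and 2 swap velocities; positions: p0=-5 p1=6 p2=6 p3=15; velocities now: v0=-2 v1=-2 v2=1 v3=2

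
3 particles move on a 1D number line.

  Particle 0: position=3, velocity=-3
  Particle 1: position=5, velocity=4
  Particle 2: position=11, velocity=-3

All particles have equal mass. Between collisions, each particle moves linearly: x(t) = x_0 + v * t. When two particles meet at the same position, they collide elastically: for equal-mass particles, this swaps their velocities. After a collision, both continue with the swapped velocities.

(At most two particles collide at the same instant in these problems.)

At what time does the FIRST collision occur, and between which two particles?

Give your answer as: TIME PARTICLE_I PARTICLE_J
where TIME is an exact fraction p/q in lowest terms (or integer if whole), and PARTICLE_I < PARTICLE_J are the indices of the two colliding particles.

Answer: 6/7 1 2

Derivation:
Pair (0,1): pos 3,5 vel -3,4 -> not approaching (rel speed -7 <= 0)
Pair (1,2): pos 5,11 vel 4,-3 -> gap=6, closing at 7/unit, collide at t=6/7
Earliest collision: t=6/7 between 1 and 2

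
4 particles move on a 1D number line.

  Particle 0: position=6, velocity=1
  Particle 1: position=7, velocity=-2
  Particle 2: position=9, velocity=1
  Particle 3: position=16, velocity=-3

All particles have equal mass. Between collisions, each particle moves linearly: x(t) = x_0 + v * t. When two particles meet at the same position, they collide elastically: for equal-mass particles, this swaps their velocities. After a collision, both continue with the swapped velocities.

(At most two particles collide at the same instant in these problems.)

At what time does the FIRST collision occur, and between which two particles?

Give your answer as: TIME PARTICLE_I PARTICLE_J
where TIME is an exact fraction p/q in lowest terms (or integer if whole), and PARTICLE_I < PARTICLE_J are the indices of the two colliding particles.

Answer: 1/3 0 1

Derivation:
Pair (0,1): pos 6,7 vel 1,-2 -> gap=1, closing at 3/unit, collide at t=1/3
Pair (1,2): pos 7,9 vel -2,1 -> not approaching (rel speed -3 <= 0)
Pair (2,3): pos 9,16 vel 1,-3 -> gap=7, closing at 4/unit, collide at t=7/4
Earliest collision: t=1/3 between 0 and 1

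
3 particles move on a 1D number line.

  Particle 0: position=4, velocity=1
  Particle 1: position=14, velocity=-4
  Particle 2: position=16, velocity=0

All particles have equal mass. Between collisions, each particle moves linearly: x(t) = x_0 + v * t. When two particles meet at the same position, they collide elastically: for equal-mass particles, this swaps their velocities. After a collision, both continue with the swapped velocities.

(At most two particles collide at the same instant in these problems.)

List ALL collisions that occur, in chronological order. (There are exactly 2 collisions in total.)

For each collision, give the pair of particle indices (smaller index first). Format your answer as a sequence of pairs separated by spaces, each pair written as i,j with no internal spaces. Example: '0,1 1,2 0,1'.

Answer: 0,1 1,2

Derivation:
Collision at t=2: particles 0 and 1 swap velocities; positions: p0=6 p1=6 p2=16; velocities now: v0=-4 v1=1 v2=0
Collision at t=12: particles 1 and 2 swap velocities; positions: p0=-34 p1=16 p2=16; velocities now: v0=-4 v1=0 v2=1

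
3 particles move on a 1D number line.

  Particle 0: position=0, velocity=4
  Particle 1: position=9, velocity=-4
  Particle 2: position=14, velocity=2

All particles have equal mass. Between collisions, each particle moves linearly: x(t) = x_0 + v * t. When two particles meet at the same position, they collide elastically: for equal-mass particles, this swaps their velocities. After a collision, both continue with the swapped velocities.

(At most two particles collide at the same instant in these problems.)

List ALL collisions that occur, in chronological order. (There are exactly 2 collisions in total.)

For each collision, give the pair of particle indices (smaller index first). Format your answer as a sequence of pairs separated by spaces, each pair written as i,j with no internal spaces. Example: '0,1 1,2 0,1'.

Answer: 0,1 1,2

Derivation:
Collision at t=9/8: particles 0 and 1 swap velocities; positions: p0=9/2 p1=9/2 p2=65/4; velocities now: v0=-4 v1=4 v2=2
Collision at t=7: particles 1 and 2 swap velocities; positions: p0=-19 p1=28 p2=28; velocities now: v0=-4 v1=2 v2=4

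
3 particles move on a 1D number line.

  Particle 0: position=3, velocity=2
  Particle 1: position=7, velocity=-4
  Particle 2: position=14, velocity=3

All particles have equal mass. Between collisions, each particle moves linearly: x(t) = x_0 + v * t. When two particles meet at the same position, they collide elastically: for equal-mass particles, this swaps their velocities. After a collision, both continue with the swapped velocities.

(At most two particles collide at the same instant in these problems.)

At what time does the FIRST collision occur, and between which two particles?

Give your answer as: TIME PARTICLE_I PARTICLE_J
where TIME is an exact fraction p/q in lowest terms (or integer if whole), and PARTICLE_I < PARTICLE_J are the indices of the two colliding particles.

Pair (0,1): pos 3,7 vel 2,-4 -> gap=4, closing at 6/unit, collide at t=2/3
Pair (1,2): pos 7,14 vel -4,3 -> not approaching (rel speed -7 <= 0)
Earliest collision: t=2/3 between 0 and 1

Answer: 2/3 0 1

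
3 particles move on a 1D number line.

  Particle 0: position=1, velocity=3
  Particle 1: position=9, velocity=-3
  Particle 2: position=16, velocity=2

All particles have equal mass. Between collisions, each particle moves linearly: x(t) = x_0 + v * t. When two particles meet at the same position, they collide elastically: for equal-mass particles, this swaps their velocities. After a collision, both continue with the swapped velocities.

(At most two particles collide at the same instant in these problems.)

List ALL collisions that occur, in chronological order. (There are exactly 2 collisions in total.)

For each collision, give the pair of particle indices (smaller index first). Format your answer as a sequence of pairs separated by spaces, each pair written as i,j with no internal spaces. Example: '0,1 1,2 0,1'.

Collision at t=4/3: particles 0 and 1 swap velocities; positions: p0=5 p1=5 p2=56/3; velocities now: v0=-3 v1=3 v2=2
Collision at t=15: particles 1 and 2 swap velocities; positions: p0=-36 p1=46 p2=46; velocities now: v0=-3 v1=2 v2=3

Answer: 0,1 1,2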